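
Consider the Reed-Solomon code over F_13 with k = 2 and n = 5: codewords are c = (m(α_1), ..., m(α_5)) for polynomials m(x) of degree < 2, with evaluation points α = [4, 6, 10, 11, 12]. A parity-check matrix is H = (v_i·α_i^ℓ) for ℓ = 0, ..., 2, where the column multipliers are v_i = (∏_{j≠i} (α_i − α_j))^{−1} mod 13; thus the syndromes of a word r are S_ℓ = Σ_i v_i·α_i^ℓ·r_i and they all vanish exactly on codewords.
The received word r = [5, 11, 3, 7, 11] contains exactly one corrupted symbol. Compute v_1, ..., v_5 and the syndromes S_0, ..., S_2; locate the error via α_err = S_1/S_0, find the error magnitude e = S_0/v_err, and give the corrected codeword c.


S = (9, 2, 12), error at position 2, error magnitude e = 11, c = [5, 0, 3, 7, 11].

Step 1: column multipliers v_i = (∏_{j≠i}(α_i − α_j))^{−1} mod 13.
  i = 1 (α = 4): (4−6)(4−10)(4−11)(4−12) = (−2)·(−6)·(−7)·(−8) = 672 ≡ 9, so v_1 = 9^{−1} = 3 (mod 13).
  i = 2 (α = 6): (6−4)(6−10)(6−11)(6−12) = 2·(−4)·(−5)·(−6) = −240 ≡ 7, so v_2 = 7^{−1} = 2 (mod 13).
  i = 3 (α = 10): (10−4)(10−6)(10−11)(10−12) = 6·4·(−1)·(−2) = 48 ≡ 9, so v_3 = 9^{−1} = 3 (mod 13).
  i = 4 (α = 11): (11−4)(11−6)(11−10)(11−12) = 7·5·1·(−1) = −35 ≡ 4, so v_4 = 4^{−1} = 10 (mod 13).
  i = 5 (α = 12): (12−4)(12−6)(12−10)(12−11) = 8·6·2·1 = 96 ≡ 5, so v_5 = 5^{−1} = 8 (mod 13).
  v = [3, 2, 3, 10, 8].
Step 2: syndromes of r = [5, 11, 3, 7, 11] (all sums mod 13).
  S_0 = Σ v_i r_i = 3·5 + 2·11 + 3·3 + 10·7 + 8·11 = 204 ≡ 9.
  S_1 = Σ v_i α_i r_i = 3·4·5 + 2·6·11 + 3·10·3 + 10·11·7 + 8·12·11 = 2108 ≡ 2.
  α_i^2 mod 13 = [3, 10, 9, 4, 1].
  S_2 = Σ v_i α_i^2 r_i = 3·3·5 + 2·10·11 + 3·9·3 + 10·4·7 + 8·1·11 = 714 ≡ 12.
  S = (9, 2, 12) ≠ 0, so r is not a codeword (an error is present).
Step 3: locate the error. For a single error e at position i, S_ℓ = v_i·e·α_i^ℓ, so α_err = S_1/S_0.
  S_0^{−1} = 9^{−1} = 3 (mod 13), so α_err = 2·3 = 6 ≡ 6 = α_2. Error position i = 2.
  Consistency check: S_2/S_1 = 12·7 = 84 ≡ 6 = α_err ✓ (single-error assumption holds).
Step 4: error magnitude e = S_0/v_2 = S_0·∏_{j≠2}(α_2 − α_j) = 9·7 = 63 ≡ 11 (mod 13).
Step 5: correct position 2: c_2 = r_2 − e = 11 − 11 ≡ 0 (mod 13). Hence c = [5, 0, 3, 7, 11].
  Check: interpolating c through the α_i gives m(x) = 2 + 4·x (degree < 2) with m(α_i) = c_i for every i, so c is indeed a codeword.


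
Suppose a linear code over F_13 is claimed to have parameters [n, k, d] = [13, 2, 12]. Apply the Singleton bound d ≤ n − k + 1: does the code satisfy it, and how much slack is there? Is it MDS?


Singleton RHS = n − k + 1 = 12, slack = 0, bound satisfied, MDS.

Singleton bound: d ≤ n − k + 1.
Here n = 13, k = 2, so n − k + 1 = 12.
Given d = 12, check d ≤ 12: YES.
Slack = (n − k + 1) − d = 0.
The code is MDS (slack = 0).
Description: the claimed parameters are [13, 2, 12]_13; such a code would be MDS (meets Singleton bound).


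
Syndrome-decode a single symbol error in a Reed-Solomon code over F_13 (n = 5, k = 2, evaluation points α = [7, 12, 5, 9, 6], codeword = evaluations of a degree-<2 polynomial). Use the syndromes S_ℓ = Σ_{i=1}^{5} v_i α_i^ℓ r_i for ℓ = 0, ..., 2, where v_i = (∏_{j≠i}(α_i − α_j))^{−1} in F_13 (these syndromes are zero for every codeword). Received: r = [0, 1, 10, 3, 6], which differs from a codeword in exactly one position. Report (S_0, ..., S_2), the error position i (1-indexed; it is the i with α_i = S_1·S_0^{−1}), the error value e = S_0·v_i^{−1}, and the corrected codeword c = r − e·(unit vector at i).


S = (5, 4, 11), error at position 5, error magnitude e = 1, c = [0, 1, 10, 3, 5].

Step 1: column multipliers v_i = (∏_{j≠i}(α_i − α_j))^{−1} mod 13.
  i = 1 (α = 7): (7−12)(7−5)(7−9)(7−6) = (−5)·2·(−2)·1 = 20 ≡ 7, so v_1 = 7^{−1} = 2 (mod 13).
  i = 2 (α = 12): (12−7)(12−5)(12−9)(12−6) = 5·7·3·6 = 630 ≡ 6, so v_2 = 6^{−1} = 11 (mod 13).
  i = 3 (α = 5): (5−7)(5−12)(5−9)(5−6) = (−2)·(−7)·(−4)·(−1) = 56 ≡ 4, so v_3 = 4^{−1} = 10 (mod 13).
  i = 4 (α = 9): (9−7)(9−12)(9−5)(9−6) = 2·(−3)·4·3 = −72 ≡ 6, so v_4 = 6^{−1} = 11 (mod 13).
  i = 5 (α = 6): (6−7)(6−12)(6−5)(6−9) = (−1)·(−6)·1·(−3) = −18 ≡ 8, so v_5 = 8^{−1} = 5 (mod 13).
  v = [2, 11, 10, 11, 5].
Step 2: syndromes of r = [0, 1, 10, 3, 6] (all sums mod 13).
  S_0 = Σ v_i r_i = 2·0 + 11·1 + 10·10 + 11·3 + 5·6 = 174 ≡ 5.
  S_1 = Σ v_i α_i r_i = 2·7·0 + 11·12·1 + 10·5·10 + 11·9·3 + 5·6·6 = 1109 ≡ 4.
  α_i^2 mod 13 = [10, 1, 12, 3, 10].
  S_2 = Σ v_i α_i^2 r_i = 2·10·0 + 11·1·1 + 10·12·10 + 11·3·3 + 5·10·6 = 1610 ≡ 11.
  S = (5, 4, 11) ≠ 0, so r is not a codeword (an error is present).
Step 3: locate the error. For a single error e at position i, S_ℓ = v_i·e·α_i^ℓ, so α_err = S_1/S_0.
  S_0^{−1} = 5^{−1} = 8 (mod 13), so α_err = 4·8 = 32 ≡ 6 = α_5. Error position i = 5.
  Consistency check: S_2/S_1 = 11·10 = 110 ≡ 6 = α_err ✓ (single-error assumption holds).
Step 4: error magnitude e = S_0/v_5 = S_0·∏_{j≠5}(α_5 − α_j) = 5·8 = 40 ≡ 1 (mod 13).
Step 5: correct position 5: c_5 = r_5 − e = 6 − 1 ≡ 5 (mod 13). Hence c = [0, 1, 10, 3, 5].
  Check: interpolating c through the α_i gives m(x) = 9 + 8·x (degree < 2) with m(α_i) = c_i for every i, so c is indeed a codeword.


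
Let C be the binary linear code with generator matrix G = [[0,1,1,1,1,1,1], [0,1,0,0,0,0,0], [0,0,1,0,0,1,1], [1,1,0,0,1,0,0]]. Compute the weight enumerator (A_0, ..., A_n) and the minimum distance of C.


Weight distribution: A_0 = 1, A_1 = 1, A_2 = 3, A_3 = 4, A_4 = 1, A_5 = 3, A_6 = 3. Minimum distance d = 1.

Enumerate all 2^4 = 16 messages m ∈ F_2^4.
For each, compute codeword c = mG in F_2^7, then tally its weight.
  m = 0000 → c = 0000000, weight = 0.
  m = 1000 → c = 0111111, weight = 6.
  m = 0100 → c = 0100000, weight = 1.
  m = 1100 → c = 0011111, weight = 5.
  m = 0010 → c = 0010011, weight = 3.
  m = 1010 → c = 0101100, weight = 3.
  m = 0110 → c = 0110011, weight = 4.
  m = 1110 → c = 0001100, weight = 2.
  m = 0001 → c = 1100100, weight = 3.
  m = 1001 → c = 1011011, weight = 5.
  m = 0101 → c = 1000100, weight = 2.
  m = 1101 → c = 1111011, weight = 6.
  m = 0011 → c = 1110111, weight = 6.
  m = 1011 → c = 1001000, weight = 2.
  m = 0111 → c = 1010111, weight = 5.
  m = 1111 → c = 1101000, weight = 3.
Tally weights:
  weight 0: 1 codewords.
  weight 1: 1 codewords.
  weight 2: 3 codewords.
  weight 3: 4 codewords.
  weight 4: 1 codewords.
  weight 5: 3 codewords.
  weight 6: 3 codewords.
Minimum distance d = smallest w > 0 with A_w > 0 = 1.
Sanity: Σ A_w = 16 = 2^4 = 16 ✓.


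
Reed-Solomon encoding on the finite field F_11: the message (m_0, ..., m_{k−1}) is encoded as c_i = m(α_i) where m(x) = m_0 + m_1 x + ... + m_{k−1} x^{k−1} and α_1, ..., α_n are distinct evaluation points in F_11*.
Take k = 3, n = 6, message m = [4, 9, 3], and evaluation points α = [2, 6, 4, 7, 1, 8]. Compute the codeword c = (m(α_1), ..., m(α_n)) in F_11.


c = [1, 1, 0, 5, 5, 4]

Message polynomial: m(x) = 4 + 9·x + 3·x^2 (mod 11).
For each evaluation point α_i, compute m(α_i) mod 11:
  α_1 = 2: Horner steps 3 → 4 → 1, so m(2) = 1.
  α_2 = 6: Horner steps 3 → 5 → 1, so m(6) = 1.
  α_3 = 4: Horner steps 3 → 10 → 0, so m(4) = 0.
  α_4 = 7: Horner steps 3 → 8 → 5, so m(7) = 5.
  α_5 = 1: Horner steps 3 → 1 → 5, so m(1) = 5.
  α_6 = 8: Horner steps 3 → 0 → 4, so m(8) = 4.
Codeword c = [1, 1, 0, 5, 5, 4] ∈ F_11^6.


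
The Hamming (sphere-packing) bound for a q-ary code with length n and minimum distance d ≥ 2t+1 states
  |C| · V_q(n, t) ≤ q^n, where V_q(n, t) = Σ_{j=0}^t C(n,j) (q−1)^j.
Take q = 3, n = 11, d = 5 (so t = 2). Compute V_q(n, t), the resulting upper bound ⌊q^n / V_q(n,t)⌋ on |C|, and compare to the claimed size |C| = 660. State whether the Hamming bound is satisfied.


V_q(n, t) = 243, q^n = 177147, Hamming bound = 729, |C| = 660 ≤ bound (satisfied).

Step 1: Compute V_q(n, t) = Σ_{j=0}^2 C(n, j) (q−1)^j.
  j = 0: C(11,0)·(2)^0 = 1·1 = 1.
  j = 1: C(11,1)·(2)^1 = 11·2 = 22.
  j = 2: C(11,2)·(2)^2 = 55·4 = 220.
  V_q(n, t) = 1 + 22 + 220 = 243.
Step 2: q^n = 3^11 = 177147.
Step 3: Hamming bound ⌊q^n / V_q(n,t)⌋ = ⌊177147/243⌋ = 729.
Step 4: Compare |C| = 660 to 729: satisfied.
The claimed |C| lies below the Hamming bound.


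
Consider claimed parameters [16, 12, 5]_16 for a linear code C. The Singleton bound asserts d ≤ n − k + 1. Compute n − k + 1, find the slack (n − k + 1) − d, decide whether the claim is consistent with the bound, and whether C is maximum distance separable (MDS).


Singleton RHS = n − k + 1 = 5, slack = 0, bound satisfied, MDS.

Singleton bound: d ≤ n − k + 1.
Here n = 16, k = 12, so n − k + 1 = 5.
Given d = 5, check d ≤ 5: YES.
Slack = (n − k + 1) − d = 0.
The code is MDS (slack = 0).
Description: the claimed parameters are [16, 12, 5]_16; such a code would be MDS (meets Singleton bound).


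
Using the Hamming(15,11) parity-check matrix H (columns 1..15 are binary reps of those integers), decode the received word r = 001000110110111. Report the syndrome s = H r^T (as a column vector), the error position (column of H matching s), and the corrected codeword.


s = (0, 0, 0, 1)^T, error position = 1, corrected codeword c = 101000110110111

Compute s = H r^T mod 2 one row at a time:
  s_1 = 1 + 0 + 1 + 1 + 0 + 1 + 1 + 1 = 6 ≡ 0 (mod 2).
  s_2 = 0 + 0 + 0 + 1 + 0 + 1 + 1 + 1 = 4 ≡ 0 (mod 2).
  s_3 = 0 + 1 + 0 + 1 + 1 + 1 + 1 + 1 = 6 ≡ 0 (mod 2).
  s_4 = 0 + 1 + 0 + 1 + 0 + 1 + 1 + 1 = 5 ≡ 1 (mod 2).
s = (0, 0, 0, 1)^T — this equals column 1 of H (binary 0001), so error is at position 1.
Correct: flip bit 1 of r = 001000110110111 to get c = 101000110110111.


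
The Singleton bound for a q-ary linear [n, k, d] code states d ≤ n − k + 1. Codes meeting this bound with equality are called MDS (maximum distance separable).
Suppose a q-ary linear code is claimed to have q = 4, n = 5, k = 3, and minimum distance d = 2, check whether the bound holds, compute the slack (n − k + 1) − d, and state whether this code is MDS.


Singleton RHS = n − k + 1 = 3, slack = 1, bound satisfied, not MDS.

Singleton bound: d ≤ n − k + 1.
Here n = 5, k = 3, so n − k + 1 = 3.
Given d = 2, check d ≤ 3: YES.
Slack = (n − k + 1) − d = 1.
The code is NOT MDS (slack = 1 > 0).
Description: the claimed parameters are [5, 3, 2]_4; such a code would be non-MDS.


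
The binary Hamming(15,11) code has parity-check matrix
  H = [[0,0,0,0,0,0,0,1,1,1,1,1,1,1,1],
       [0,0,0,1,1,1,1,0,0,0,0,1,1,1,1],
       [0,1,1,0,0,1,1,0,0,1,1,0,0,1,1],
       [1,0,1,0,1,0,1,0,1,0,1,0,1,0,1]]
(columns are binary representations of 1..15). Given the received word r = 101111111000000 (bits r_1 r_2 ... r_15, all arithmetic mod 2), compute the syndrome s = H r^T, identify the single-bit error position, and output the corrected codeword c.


s = (0, 0, 1, 1)^T, error position = 3, corrected codeword c = 100111111000000

Compute s = H r^T mod 2 one row at a time:
  s_1 = 1 + 1 + 0 + 0 + 0 + 0 + 0 + 0 = 2 ≡ 0 (mod 2).
  s_2 = 1 + 1 + 1 + 1 + 0 + 0 + 0 + 0 = 4 ≡ 0 (mod 2).
  s_3 = 0 + 1 + 1 + 1 + 0 + 0 + 0 + 0 = 3 ≡ 1 (mod 2).
  s_4 = 1 + 1 + 1 + 1 + 1 + 0 + 0 + 0 = 5 ≡ 1 (mod 2).
s = (0, 0, 1, 1)^T — this equals column 3 of H (binary 0011), so error is at position 3.
Correct: flip bit 3 of r = 101111111000000 to get c = 100111111000000.


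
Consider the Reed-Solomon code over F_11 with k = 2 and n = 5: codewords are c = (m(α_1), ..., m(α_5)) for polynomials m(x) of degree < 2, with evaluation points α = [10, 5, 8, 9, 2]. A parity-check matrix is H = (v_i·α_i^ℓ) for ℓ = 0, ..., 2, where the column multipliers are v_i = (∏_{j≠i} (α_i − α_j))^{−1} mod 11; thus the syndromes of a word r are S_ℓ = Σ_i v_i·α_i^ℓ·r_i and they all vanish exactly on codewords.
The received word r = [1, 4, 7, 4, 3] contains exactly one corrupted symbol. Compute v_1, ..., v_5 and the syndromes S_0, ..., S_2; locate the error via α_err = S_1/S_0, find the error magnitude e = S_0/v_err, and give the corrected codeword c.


S = (3, 4, 9), error at position 2, error magnitude e = 10, c = [1, 5, 7, 4, 3].

Step 1: column multipliers v_i = (∏_{j≠i}(α_i − α_j))^{−1} mod 11.
  i = 1 (α = 10): (10−5)(10−8)(10−9)(10−2) = 5·2·1·8 = 80 ≡ 3, so v_1 = 3^{−1} = 4 (mod 11).
  i = 2 (α = 5): (5−10)(5−8)(5−9)(5−2) = (−5)·(−3)·(−4)·3 = −180 ≡ 7, so v_2 = 7^{−1} = 8 (mod 11).
  i = 3 (α = 8): (8−10)(8−5)(8−9)(8−2) = (−2)·3·(−1)·6 = 36 ≡ 3, so v_3 = 3^{−1} = 4 (mod 11).
  i = 4 (α = 9): (9−10)(9−5)(9−8)(9−2) = (−1)·4·1·7 = −28 ≡ 5, so v_4 = 5^{−1} = 9 (mod 11).
  i = 5 (α = 2): (2−10)(2−5)(2−8)(2−9) = (−8)·(−3)·(−6)·(−7) = 1008 ≡ 7, so v_5 = 7^{−1} = 8 (mod 11).
  v = [4, 8, 4, 9, 8].
Step 2: syndromes of r = [1, 4, 7, 4, 3] (all sums mod 11).
  S_0 = Σ v_i r_i = 4·1 + 8·4 + 4·7 + 9·4 + 8·3 = 124 ≡ 3.
  S_1 = Σ v_i α_i r_i = 4·10·1 + 8·5·4 + 4·8·7 + 9·9·4 + 8·2·3 = 796 ≡ 4.
  α_i^2 mod 11 = [1, 3, 9, 4, 4].
  S_2 = Σ v_i α_i^2 r_i = 4·1·1 + 8·3·4 + 4·9·7 + 9·4·4 + 8·4·3 = 592 ≡ 9.
  S = (3, 4, 9) ≠ 0, so r is not a codeword (an error is present).
Step 3: locate the error. For a single error e at position i, S_ℓ = v_i·e·α_i^ℓ, so α_err = S_1/S_0.
  S_0^{−1} = 3^{−1} = 4 (mod 11), so α_err = 4·4 = 16 ≡ 5 = α_2. Error position i = 2.
  Consistency check: S_2/S_1 = 9·3 = 27 ≡ 5 = α_err ✓ (single-error assumption holds).
Step 4: error magnitude e = S_0/v_2 = S_0·∏_{j≠2}(α_2 − α_j) = 3·7 = 21 ≡ 10 (mod 11).
Step 5: correct position 2: c_2 = r_2 − e = 4 − 10 ≡ 5 (mod 11). Hence c = [1, 5, 7, 4, 3].
  Check: interpolating c through the α_i gives m(x) = 9 + 8·x (degree < 2) with m(α_i) = c_i for every i, so c is indeed a codeword.


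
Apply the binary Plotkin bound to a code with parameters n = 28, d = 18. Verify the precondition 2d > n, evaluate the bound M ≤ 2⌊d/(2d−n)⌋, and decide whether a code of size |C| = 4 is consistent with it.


Plotkin bound M ≤ 4; given |C| = 4 ≤ bound (satisfied).

Check applicability: 2d = 36, n = 28.
2d − n = 8 > 0, so Plotkin applies.
Compute d/(2d−n) = 18/8 ≈ 2.2500.
⌊d/(2d−n)⌋ = 2.
Plotkin bound: M ≤ 2·2 = 4.
Given |C| = 4, check: satisfied.
This |C| is at the Plotkin bound.


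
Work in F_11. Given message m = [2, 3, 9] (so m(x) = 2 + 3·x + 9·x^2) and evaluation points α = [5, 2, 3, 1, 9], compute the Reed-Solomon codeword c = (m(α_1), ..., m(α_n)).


c = [0, 0, 4, 3, 10]

Message polynomial: m(x) = 2 + 3·x + 9·x^2 (mod 11).
For each evaluation point α_i, compute m(α_i) mod 11:
  α_1 = 5: Horner steps 9 → 4 → 0, so m(5) = 0.
  α_2 = 2: Horner steps 9 → 10 → 0, so m(2) = 0.
  α_3 = 3: Horner steps 9 → 8 → 4, so m(3) = 4.
  α_4 = 1: Horner steps 9 → 1 → 3, so m(1) = 3.
  α_5 = 9: Horner steps 9 → 7 → 10, so m(9) = 10.
Codeword c = [0, 0, 4, 3, 10] ∈ F_11^5.


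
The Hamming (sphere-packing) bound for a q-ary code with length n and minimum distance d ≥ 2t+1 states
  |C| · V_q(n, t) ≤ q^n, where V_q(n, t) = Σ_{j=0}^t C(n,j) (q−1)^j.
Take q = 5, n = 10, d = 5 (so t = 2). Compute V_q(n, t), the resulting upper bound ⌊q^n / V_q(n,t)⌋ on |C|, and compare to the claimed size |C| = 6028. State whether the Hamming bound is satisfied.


V_q(n, t) = 761, q^n = 9765625, Hamming bound = 12832, |C| = 6028 ≤ bound (satisfied).

Step 1: Compute V_q(n, t) = Σ_{j=0}^2 C(n, j) (q−1)^j.
  j = 0: C(10,0)·(4)^0 = 1·1 = 1.
  j = 1: C(10,1)·(4)^1 = 10·4 = 40.
  j = 2: C(10,2)·(4)^2 = 45·16 = 720.
  V_q(n, t) = 1 + 40 + 720 = 761.
Step 2: q^n = 5^10 = 9765625.
Step 3: Hamming bound ⌊q^n / V_q(n,t)⌋ = ⌊9765625/761⌋ = 12832.
Step 4: Compare |C| = 6028 to 12832: satisfied.
The claimed |C| lies below the Hamming bound.


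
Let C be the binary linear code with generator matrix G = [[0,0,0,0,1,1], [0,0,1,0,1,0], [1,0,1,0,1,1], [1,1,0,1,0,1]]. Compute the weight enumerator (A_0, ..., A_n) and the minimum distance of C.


Weight distribution: A_0 = 1, A_2 = 7, A_4 = 7, A_6 = 1. Minimum distance d = 2.

Enumerate all 2^4 = 16 messages m ∈ F_2^4.
For each, compute codeword c = mG in F_2^6, then tally its weight.
  m = 0000 → c = 000000, weight = 0.
  m = 1000 → c = 000011, weight = 2.
  m = 0100 → c = 001010, weight = 2.
  m = 1100 → c = 001001, weight = 2.
  m = 0010 → c = 101011, weight = 4.
  m = 1010 → c = 101000, weight = 2.
  m = 0110 → c = 100001, weight = 2.
  m = 1110 → c = 100010, weight = 2.
  m = 0001 → c = 110101, weight = 4.
  m = 1001 → c = 110110, weight = 4.
  m = 0101 → c = 111111, weight = 6.
  m = 1101 → c = 111100, weight = 4.
  m = 0011 → c = 011110, weight = 4.
  m = 1011 → c = 011101, weight = 4.
  m = 0111 → c = 010100, weight = 2.
  m = 1111 → c = 010111, weight = 4.
Tally weights:
  weight 0: 1 codewords.
  weight 2: 7 codewords.
  weight 4: 7 codewords.
  weight 6: 1 codewords.
Minimum distance d = smallest w > 0 with A_w > 0 = 2.
Sanity: Σ A_w = 16 = 2^4 = 16 ✓.


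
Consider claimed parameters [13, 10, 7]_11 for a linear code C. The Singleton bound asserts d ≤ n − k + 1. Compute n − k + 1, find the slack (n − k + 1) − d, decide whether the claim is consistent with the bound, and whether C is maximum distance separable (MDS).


Singleton RHS = n − k + 1 = 4, slack = -3, bound violated (no such code; not MDS).

Singleton bound: d ≤ n − k + 1.
Here n = 13, k = 10, so n − k + 1 = 4.
Given d = 7, check d ≤ 4: NO.
Slack = (n − k + 1) − d = -3.
The slack is negative: d = 7 exceeds n − k + 1 = 4 by 3, so the Singleton bound is violated and no linear [13, 10, 7]_11 code can exist. In particular it is not MDS (MDS requires d = n − k + 1 exactly).
Description: the claimed parameters are [13, 10, 7]_11; such a code would be impossible (violates the Singleton bound).


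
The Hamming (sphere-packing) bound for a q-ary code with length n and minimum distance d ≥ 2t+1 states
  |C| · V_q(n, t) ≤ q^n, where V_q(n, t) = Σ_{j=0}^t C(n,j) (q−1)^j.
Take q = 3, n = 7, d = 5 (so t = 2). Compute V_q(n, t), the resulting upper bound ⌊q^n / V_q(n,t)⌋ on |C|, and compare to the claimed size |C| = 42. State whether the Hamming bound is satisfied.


V_q(n, t) = 99, q^n = 2187, Hamming bound = 22, |C| = 42 > bound (violated).

Step 1: Compute V_q(n, t) = Σ_{j=0}^2 C(n, j) (q−1)^j.
  j = 0: C(7,0)·(2)^0 = 1·1 = 1.
  j = 1: C(7,1)·(2)^1 = 7·2 = 14.
  j = 2: C(7,2)·(2)^2 = 21·4 = 84.
  V_q(n, t) = 1 + 14 + 84 = 99.
Step 2: q^n = 3^7 = 2187.
Step 3: Hamming bound ⌊q^n / V_q(n,t)⌋ = ⌊2187/99⌋ = 22.
Step 4: Compare |C| = 42 to 22: violated.
The claimed |C| lies above the Hamming bound, so no 3-ary code of length 7 with d ≥ 5 can have 42 codewords.


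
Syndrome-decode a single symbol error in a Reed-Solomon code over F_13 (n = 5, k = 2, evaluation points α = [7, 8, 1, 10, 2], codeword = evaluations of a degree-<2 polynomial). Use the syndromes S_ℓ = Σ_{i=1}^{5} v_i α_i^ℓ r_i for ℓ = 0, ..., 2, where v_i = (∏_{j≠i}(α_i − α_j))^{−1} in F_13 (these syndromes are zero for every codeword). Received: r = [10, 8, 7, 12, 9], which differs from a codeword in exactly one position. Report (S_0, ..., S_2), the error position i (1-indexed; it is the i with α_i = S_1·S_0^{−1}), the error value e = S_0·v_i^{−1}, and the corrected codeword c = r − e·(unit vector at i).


S = (9, 11, 12), error at position 1, error magnitude e = 4, c = [6, 8, 7, 12, 9].

Step 1: column multipliers v_i = (∏_{j≠i}(α_i − α_j))^{−1} mod 13.
  i = 1 (α = 7): (7−8)(7−1)(7−10)(7−2) = (−1)·6·(−3)·5 = 90 ≡ 12, so v_1 = 12^{−1} = 12 (mod 13).
  i = 2 (α = 8): (8−7)(8−1)(8−10)(8−2) = 1·7·(−2)·6 = −84 ≡ 7, so v_2 = 7^{−1} = 2 (mod 13).
  i = 3 (α = 1): (1−7)(1−8)(1−10)(1−2) = (−6)·(−7)·(−9)·(−1) = 378 ≡ 1, so v_3 = 1^{−1} = 1 (mod 13).
  i = 4 (α = 10): (10−7)(10−8)(10−1)(10−2) = 3·2·9·8 = 432 ≡ 3, so v_4 = 3^{−1} = 9 (mod 13).
  i = 5 (α = 2): (2−7)(2−8)(2−1)(2−10) = (−5)·(−6)·1·(−8) = −240 ≡ 7, so v_5 = 7^{−1} = 2 (mod 13).
  v = [12, 2, 1, 9, 2].
Step 2: syndromes of r = [10, 8, 7, 12, 9] (all sums mod 13).
  S_0 = Σ v_i r_i = 12·10 + 2·8 + 1·7 + 9·12 + 2·9 = 269 ≡ 9.
  S_1 = Σ v_i α_i r_i = 12·7·10 + 2·8·8 + 1·1·7 + 9·10·12 + 2·2·9 = 2091 ≡ 11.
  α_i^2 mod 13 = [10, 12, 1, 9, 4].
  S_2 = Σ v_i α_i^2 r_i = 12·10·10 + 2·12·8 + 1·1·7 + 9·9·12 + 2·4·9 = 2443 ≡ 12.
  S = (9, 11, 12) ≠ 0, so r is not a codeword (an error is present).
Step 3: locate the error. For a single error e at position i, S_ℓ = v_i·e·α_i^ℓ, so α_err = S_1/S_0.
  S_0^{−1} = 9^{−1} = 3 (mod 13), so α_err = 11·3 = 33 ≡ 7 = α_1. Error position i = 1.
  Consistency check: S_2/S_1 = 12·6 = 72 ≡ 7 = α_err ✓ (single-error assumption holds).
Step 4: error magnitude e = S_0/v_1 = S_0·∏_{j≠1}(α_1 − α_j) = 9·12 = 108 ≡ 4 (mod 13).
Step 5: correct position 1: c_1 = r_1 − e = 10 − 4 ≡ 6 (mod 13). Hence c = [6, 8, 7, 12, 9].
  Check: interpolating c through the α_i gives m(x) = 5 + 2·x (degree < 2) with m(α_i) = c_i for every i, so c is indeed a codeword.


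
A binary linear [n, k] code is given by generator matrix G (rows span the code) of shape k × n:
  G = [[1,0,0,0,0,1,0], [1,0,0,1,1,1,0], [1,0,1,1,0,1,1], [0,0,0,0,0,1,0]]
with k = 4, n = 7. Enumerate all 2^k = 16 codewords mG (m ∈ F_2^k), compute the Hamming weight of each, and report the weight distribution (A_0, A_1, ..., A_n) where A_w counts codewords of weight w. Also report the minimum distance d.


Weight distribution: A_0 = 1, A_1 = 2, A_2 = 2, A_3 = 4, A_4 = 5, A_5 = 2. Minimum distance d = 1.

Enumerate all 2^4 = 16 messages m ∈ F_2^4.
For each, compute codeword c = mG in F_2^7, then tally its weight.
  m = 0000 → c = 0000000, weight = 0.
  m = 1000 → c = 1000010, weight = 2.
  m = 0100 → c = 1001110, weight = 4.
  m = 1100 → c = 0001100, weight = 2.
  m = 0010 → c = 1011011, weight = 5.
  m = 1010 → c = 0011001, weight = 3.
  m = 0110 → c = 0010101, weight = 3.
  m = 1110 → c = 1010111, weight = 5.
  m = 0001 → c = 0000010, weight = 1.
  m = 1001 → c = 1000000, weight = 1.
  m = 0101 → c = 1001100, weight = 3.
  m = 1101 → c = 0001110, weight = 3.
  m = 0011 → c = 1011001, weight = 4.
  m = 1011 → c = 0011011, weight = 4.
  m = 0111 → c = 0010111, weight = 4.
  m = 1111 → c = 1010101, weight = 4.
Tally weights:
  weight 0: 1 codewords.
  weight 1: 2 codewords.
  weight 2: 2 codewords.
  weight 3: 4 codewords.
  weight 4: 5 codewords.
  weight 5: 2 codewords.
Minimum distance d = smallest w > 0 with A_w > 0 = 1.
Sanity: Σ A_w = 16 = 2^4 = 16 ✓.


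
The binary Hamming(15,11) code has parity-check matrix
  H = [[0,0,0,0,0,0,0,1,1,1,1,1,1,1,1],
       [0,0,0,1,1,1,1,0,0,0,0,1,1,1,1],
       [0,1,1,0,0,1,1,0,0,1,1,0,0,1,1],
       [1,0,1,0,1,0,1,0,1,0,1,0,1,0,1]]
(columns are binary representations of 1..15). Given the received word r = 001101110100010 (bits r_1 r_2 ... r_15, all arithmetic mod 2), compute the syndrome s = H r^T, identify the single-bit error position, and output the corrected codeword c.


s = (1, 0, 1, 0)^T, error position = 10, corrected codeword c = 001101110000010

Compute s = H r^T mod 2 one row at a time:
  s_1 = 1 + 0 + 1 + 0 + 0 + 0 + 1 + 0 = 3 ≡ 1 (mod 2).
  s_2 = 1 + 0 + 1 + 1 + 0 + 0 + 1 + 0 = 4 ≡ 0 (mod 2).
  s_3 = 0 + 1 + 1 + 1 + 1 + 0 + 1 + 0 = 5 ≡ 1 (mod 2).
  s_4 = 0 + 1 + 0 + 1 + 0 + 0 + 0 + 0 = 2 ≡ 0 (mod 2).
s = (1, 0, 1, 0)^T — this equals column 10 of H (binary 1010), so error is at position 10.
Correct: flip bit 10 of r = 001101110100010 to get c = 001101110000010.


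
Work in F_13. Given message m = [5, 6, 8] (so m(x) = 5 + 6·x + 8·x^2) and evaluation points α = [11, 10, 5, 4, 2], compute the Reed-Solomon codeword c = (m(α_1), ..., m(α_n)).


c = [12, 7, 1, 1, 10]

Message polynomial: m(x) = 5 + 6·x + 8·x^2 (mod 13).
For each evaluation point α_i, compute m(α_i) mod 13:
  α_1 = 11: Horner steps 8 → 3 → 12, so m(11) = 12.
  α_2 = 10: Horner steps 8 → 8 → 7, so m(10) = 7.
  α_3 = 5: Horner steps 8 → 7 → 1, so m(5) = 1.
  α_4 = 4: Horner steps 8 → 12 → 1, so m(4) = 1.
  α_5 = 2: Horner steps 8 → 9 → 10, so m(2) = 10.
Codeword c = [12, 7, 1, 1, 10] ∈ F_13^5.


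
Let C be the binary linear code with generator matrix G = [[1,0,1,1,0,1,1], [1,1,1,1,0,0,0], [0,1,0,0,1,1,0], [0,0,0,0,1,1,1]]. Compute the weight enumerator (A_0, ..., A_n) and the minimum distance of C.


Weight distribution: A_0 = 1, A_1 = 1, A_2 = 3, A_3 = 3, A_4 = 3, A_5 = 3, A_6 = 1, A_7 = 1. Minimum distance d = 1.

Enumerate all 2^4 = 16 messages m ∈ F_2^4.
For each, compute codeword c = mG in F_2^7, then tally its weight.
  m = 0000 → c = 0000000, weight = 0.
  m = 1000 → c = 1011011, weight = 5.
  m = 0100 → c = 1111000, weight = 4.
  m = 1100 → c = 0100011, weight = 3.
  m = 0010 → c = 0100110, weight = 3.
  m = 1010 → c = 1111101, weight = 6.
  m = 0110 → c = 1011110, weight = 5.
  m = 1110 → c = 0000101, weight = 2.
  m = 0001 → c = 0000111, weight = 3.
  m = 1001 → c = 1011100, weight = 4.
  m = 0101 → c = 1111111, weight = 7.
  m = 1101 → c = 0100100, weight = 2.
  m = 0011 → c = 0100001, weight = 2.
  m = 1011 → c = 1111010, weight = 5.
  m = 0111 → c = 1011001, weight = 4.
  m = 1111 → c = 0000010, weight = 1.
Tally weights:
  weight 0: 1 codewords.
  weight 1: 1 codewords.
  weight 2: 3 codewords.
  weight 3: 3 codewords.
  weight 4: 3 codewords.
  weight 5: 3 codewords.
  weight 6: 1 codewords.
  weight 7: 1 codewords.
Minimum distance d = smallest w > 0 with A_w > 0 = 1.
Sanity: Σ A_w = 16 = 2^4 = 16 ✓.


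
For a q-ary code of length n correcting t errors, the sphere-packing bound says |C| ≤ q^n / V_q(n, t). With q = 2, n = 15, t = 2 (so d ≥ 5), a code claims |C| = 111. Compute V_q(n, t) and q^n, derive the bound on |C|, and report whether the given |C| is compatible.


V_q(n, t) = 121, q^n = 32768, Hamming bound = 270, |C| = 111 ≤ bound (satisfied).

Step 1: Compute V_q(n, t) = Σ_{j=0}^2 C(n, j) (q−1)^j.
  j = 0: C(15,0)·(1)^0 = 1·1 = 1.
  j = 1: C(15,1)·(1)^1 = 15·1 = 15.
  j = 2: C(15,2)·(1)^2 = 105·1 = 105.
  V_q(n, t) = 1 + 15 + 105 = 121.
Step 2: q^n = 2^15 = 32768.
Step 3: Hamming bound ⌊q^n / V_q(n,t)⌋ = ⌊32768/121⌋ = 270.
Step 4: Compare |C| = 111 to 270: satisfied.
The claimed |C| lies below the Hamming bound.


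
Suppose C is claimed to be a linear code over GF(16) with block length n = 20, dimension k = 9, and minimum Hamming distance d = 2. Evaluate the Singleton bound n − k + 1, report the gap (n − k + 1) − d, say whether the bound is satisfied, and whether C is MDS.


Singleton RHS = n − k + 1 = 12, slack = 10, bound satisfied, not MDS.

Singleton bound: d ≤ n − k + 1.
Here n = 20, k = 9, so n − k + 1 = 12.
Given d = 2, check d ≤ 12: YES.
Slack = (n − k + 1) − d = 10.
The code is NOT MDS (slack = 10 > 0).
Description: the claimed parameters are [20, 9, 2]_16; such a code would be non-MDS.


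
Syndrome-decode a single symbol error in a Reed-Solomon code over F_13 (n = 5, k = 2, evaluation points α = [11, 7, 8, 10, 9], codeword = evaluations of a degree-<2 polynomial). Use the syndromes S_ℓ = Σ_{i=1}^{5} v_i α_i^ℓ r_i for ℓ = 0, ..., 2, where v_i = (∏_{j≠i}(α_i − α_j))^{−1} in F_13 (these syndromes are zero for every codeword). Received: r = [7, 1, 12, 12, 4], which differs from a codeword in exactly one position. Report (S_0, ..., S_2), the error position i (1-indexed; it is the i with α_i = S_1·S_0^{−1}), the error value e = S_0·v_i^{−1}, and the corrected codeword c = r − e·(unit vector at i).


S = (6, 9, 7), error at position 3, error magnitude e = 3, c = [7, 1, 9, 12, 4].

Step 1: column multipliers v_i = (∏_{j≠i}(α_i − α_j))^{−1} mod 13.
  i = 1 (α = 11): (11−7)(11−8)(11−10)(11−9) = 4·3·1·2 = 24 ≡ 11, so v_1 = 11^{−1} = 6 (mod 13).
  i = 2 (α = 7): (7−11)(7−8)(7−10)(7−9) = (−4)·(−1)·(−3)·(−2) = 24 ≡ 11, so v_2 = 11^{−1} = 6 (mod 13).
  i = 3 (α = 8): (8−11)(8−7)(8−10)(8−9) = (−3)·1·(−2)·(−1) = −6 ≡ 7, so v_3 = 7^{−1} = 2 (mod 13).
  i = 4 (α = 10): (10−11)(10−7)(10−8)(10−9) = (−1)·3·2·1 = −6 ≡ 7, so v_4 = 7^{−1} = 2 (mod 13).
  i = 5 (α = 9): (9−11)(9−7)(9−8)(9−10) = (−2)·2·1·(−1) = 4 ≡ 4, so v_5 = 4^{−1} = 10 (mod 13).
  v = [6, 6, 2, 2, 10].
Step 2: syndromes of r = [7, 1, 12, 12, 4] (all sums mod 13).
  S_0 = Σ v_i r_i = 6·7 + 6·1 + 2·12 + 2·12 + 10·4 = 136 ≡ 6.
  S_1 = Σ v_i α_i r_i = 6·11·7 + 6·7·1 + 2·8·12 + 2·10·12 + 10·9·4 = 1296 ≡ 9.
  α_i^2 mod 13 = [4, 10, 12, 9, 3].
  S_2 = Σ v_i α_i^2 r_i = 6·4·7 + 6·10·1 + 2·12·12 + 2·9·12 + 10·3·4 = 852 ≡ 7.
  S = (6, 9, 7) ≠ 0, so r is not a codeword (an error is present).
Step 3: locate the error. For a single error e at position i, S_ℓ = v_i·e·α_i^ℓ, so α_err = S_1/S_0.
  S_0^{−1} = 6^{−1} = 11 (mod 13), so α_err = 9·11 = 99 ≡ 8 = α_3. Error position i = 3.
  Consistency check: S_2/S_1 = 7·3 = 21 ≡ 8 = α_err ✓ (single-error assumption holds).
Step 4: error magnitude e = S_0/v_3 = S_0·∏_{j≠3}(α_3 − α_j) = 6·7 = 42 ≡ 3 (mod 13).
Step 5: correct position 3: c_3 = r_3 − e = 12 − 3 ≡ 9 (mod 13). Hence c = [7, 1, 9, 12, 4].
  Check: interpolating c through the α_i gives m(x) = 10 + 8·x (degree < 2) with m(α_i) = c_i for every i, so c is indeed a codeword.


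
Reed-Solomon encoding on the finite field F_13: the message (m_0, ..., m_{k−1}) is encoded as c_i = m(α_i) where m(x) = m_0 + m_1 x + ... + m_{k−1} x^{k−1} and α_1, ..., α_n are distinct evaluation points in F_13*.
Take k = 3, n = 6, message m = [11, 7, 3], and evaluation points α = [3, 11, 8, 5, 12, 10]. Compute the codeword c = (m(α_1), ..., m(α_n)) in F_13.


c = [7, 9, 12, 4, 7, 4]

Message polynomial: m(x) = 11 + 7·x + 3·x^2 (mod 13).
For each evaluation point α_i, compute m(α_i) mod 13:
  α_1 = 3: Horner steps 3 → 3 → 7, so m(3) = 7.
  α_2 = 11: Horner steps 3 → 1 → 9, so m(11) = 9.
  α_3 = 8: Horner steps 3 → 5 → 12, so m(8) = 12.
  α_4 = 5: Horner steps 3 → 9 → 4, so m(5) = 4.
  α_5 = 12: Horner steps 3 → 4 → 7, so m(12) = 7.
  α_6 = 10: Horner steps 3 → 11 → 4, so m(10) = 4.
Codeword c = [7, 9, 12, 4, 7, 4] ∈ F_13^6.


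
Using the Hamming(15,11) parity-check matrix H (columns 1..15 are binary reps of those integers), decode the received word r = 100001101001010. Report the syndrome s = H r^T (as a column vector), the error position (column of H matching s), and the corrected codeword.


s = (1, 0, 1, 1)^T, error position = 11, corrected codeword c = 100001101011010

Compute s = H r^T mod 2 one row at a time:
  s_1 = 0 + 1 + 0 + 0 + 1 + 0 + 1 + 0 = 3 ≡ 1 (mod 2).
  s_2 = 0 + 0 + 1 + 1 + 1 + 0 + 1 + 0 = 4 ≡ 0 (mod 2).
  s_3 = 0 + 0 + 1 + 1 + 0 + 0 + 1 + 0 = 3 ≡ 1 (mod 2).
  s_4 = 1 + 0 + 0 + 1 + 1 + 0 + 0 + 0 = 3 ≡ 1 (mod 2).
s = (1, 0, 1, 1)^T — this equals column 11 of H (binary 1011), so error is at position 11.
Correct: flip bit 11 of r = 100001101001010 to get c = 100001101011010.


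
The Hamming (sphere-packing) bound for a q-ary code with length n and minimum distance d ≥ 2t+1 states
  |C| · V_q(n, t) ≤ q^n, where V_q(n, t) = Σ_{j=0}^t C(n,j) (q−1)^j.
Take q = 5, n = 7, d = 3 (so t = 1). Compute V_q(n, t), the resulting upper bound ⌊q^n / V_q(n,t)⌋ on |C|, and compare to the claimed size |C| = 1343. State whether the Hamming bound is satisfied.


V_q(n, t) = 29, q^n = 78125, Hamming bound = 2693, |C| = 1343 ≤ bound (satisfied).

Step 1: Compute V_q(n, t) = Σ_{j=0}^1 C(n, j) (q−1)^j.
  j = 0: C(7,0)·(4)^0 = 1·1 = 1.
  j = 1: C(7,1)·(4)^1 = 7·4 = 28.
  V_q(n, t) = 1 + 28 = 29.
Step 2: q^n = 5^7 = 78125.
Step 3: Hamming bound ⌊q^n / V_q(n,t)⌋ = ⌊78125/29⌋ = 2693.
Step 4: Compare |C| = 1343 to 2693: satisfied.
The claimed |C| lies below the Hamming bound.


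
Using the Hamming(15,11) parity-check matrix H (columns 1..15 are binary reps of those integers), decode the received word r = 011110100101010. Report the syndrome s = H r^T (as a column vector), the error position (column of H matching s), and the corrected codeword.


s = (1, 1, 1, 1)^T, error position = 15, corrected codeword c = 011110100101011

Compute s = H r^T mod 2 one row at a time:
  s_1 = 0 + 0 + 1 + 0 + 1 + 0 + 1 + 0 = 3 ≡ 1 (mod 2).
  s_2 = 1 + 1 + 0 + 1 + 1 + 0 + 1 + 0 = 5 ≡ 1 (mod 2).
  s_3 = 1 + 1 + 0 + 1 + 1 + 0 + 1 + 0 = 5 ≡ 1 (mod 2).
  s_4 = 0 + 1 + 1 + 1 + 0 + 0 + 0 + 0 = 3 ≡ 1 (mod 2).
s = (1, 1, 1, 1)^T — this equals column 15 of H (binary 1111), so error is at position 15.
Correct: flip bit 15 of r = 011110100101010 to get c = 011110100101011.


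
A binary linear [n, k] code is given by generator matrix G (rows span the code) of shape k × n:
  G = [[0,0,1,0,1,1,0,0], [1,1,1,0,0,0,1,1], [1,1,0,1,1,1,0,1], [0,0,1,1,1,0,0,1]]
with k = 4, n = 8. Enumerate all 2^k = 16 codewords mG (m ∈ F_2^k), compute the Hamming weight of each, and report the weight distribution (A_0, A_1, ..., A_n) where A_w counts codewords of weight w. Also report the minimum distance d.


Weight distribution: A_0 = 1, A_2 = 1, A_3 = 4, A_4 = 3, A_5 = 4, A_6 = 3. Minimum distance d = 2.

Enumerate all 2^4 = 16 messages m ∈ F_2^4.
For each, compute codeword c = mG in F_2^8, then tally its weight.
  m = 0000 → c = 00000000, weight = 0.
  m = 1000 → c = 00101100, weight = 3.
  m = 0100 → c = 11100011, weight = 5.
  m = 1100 → c = 11001111, weight = 6.
  m = 0010 → c = 11011101, weight = 6.
  m = 1010 → c = 11110001, weight = 5.
  m = 0110 → c = 00111110, weight = 5.
  m = 1110 → c = 00010010, weight = 2.
  m = 0001 → c = 00111001, weight = 4.
  m = 1001 → c = 00010101, weight = 3.
  m = 0101 → c = 11011010, weight = 5.
  m = 1101 → c = 11110110, weight = 6.
  m = 0011 → c = 11100100, weight = 4.
  m = 1011 → c = 11001000, weight = 3.
  m = 0111 → c = 00000111, weight = 3.
  m = 1111 → c = 00101011, weight = 4.
Tally weights:
  weight 0: 1 codewords.
  weight 2: 1 codewords.
  weight 3: 4 codewords.
  weight 4: 3 codewords.
  weight 5: 4 codewords.
  weight 6: 3 codewords.
Minimum distance d = smallest w > 0 with A_w > 0 = 2.
Sanity: Σ A_w = 16 = 2^4 = 16 ✓.


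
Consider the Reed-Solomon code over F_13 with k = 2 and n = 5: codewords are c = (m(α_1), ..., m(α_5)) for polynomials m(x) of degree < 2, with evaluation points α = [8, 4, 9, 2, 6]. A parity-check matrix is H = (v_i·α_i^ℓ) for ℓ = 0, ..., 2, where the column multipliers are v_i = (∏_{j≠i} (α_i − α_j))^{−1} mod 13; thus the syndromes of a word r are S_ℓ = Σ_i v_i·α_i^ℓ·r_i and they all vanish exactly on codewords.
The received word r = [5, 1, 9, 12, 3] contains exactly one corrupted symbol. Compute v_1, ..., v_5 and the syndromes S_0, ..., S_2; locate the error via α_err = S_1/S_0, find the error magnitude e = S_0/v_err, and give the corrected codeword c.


S = (3, 1, 9), error at position 3, error magnitude e = 3, c = [5, 1, 6, 12, 3].

Step 1: column multipliers v_i = (∏_{j≠i}(α_i − α_j))^{−1} mod 13.
  i = 1 (α = 8): (8−4)(8−9)(8−2)(8−6) = 4·(−1)·6·2 = −48 ≡ 4, so v_1 = 4^{−1} = 10 (mod 13).
  i = 2 (α = 4): (4−8)(4−9)(4−2)(4−6) = (−4)·(−5)·2·(−2) = −80 ≡ 11, so v_2 = 11^{−1} = 6 (mod 13).
  i = 3 (α = 9): (9−8)(9−4)(9−2)(9−6) = 1·5·7·3 = 105 ≡ 1, so v_3 = 1^{−1} = 1 (mod 13).
  i = 4 (α = 2): (2−8)(2−4)(2−9)(2−6) = (−6)·(−2)·(−7)·(−4) = 336 ≡ 11, so v_4 = 11^{−1} = 6 (mod 13).
  i = 5 (α = 6): (6−8)(6−4)(6−9)(6−2) = (−2)·2·(−3)·4 = 48 ≡ 9, so v_5 = 9^{−1} = 3 (mod 13).
  v = [10, 6, 1, 6, 3].
Step 2: syndromes of r = [5, 1, 9, 12, 3] (all sums mod 13).
  S_0 = Σ v_i r_i = 10·5 + 6·1 + 1·9 + 6·12 + 3·3 = 146 ≡ 3.
  S_1 = Σ v_i α_i r_i = 10·8·5 + 6·4·1 + 1·9·9 + 6·2·12 + 3·6·3 = 703 ≡ 1.
  α_i^2 mod 13 = [12, 3, 3, 4, 10].
  S_2 = Σ v_i α_i^2 r_i = 10·12·5 + 6·3·1 + 1·3·9 + 6·4·12 + 3·10·3 = 1023 ≡ 9.
  S = (3, 1, 9) ≠ 0, so r is not a codeword (an error is present).
Step 3: locate the error. For a single error e at position i, S_ℓ = v_i·e·α_i^ℓ, so α_err = S_1/S_0.
  S_0^{−1} = 3^{−1} = 9 (mod 13), so α_err = 1·9 = 9 ≡ 9 = α_3. Error position i = 3.
  Consistency check: S_2/S_1 = 9·1 = 9 ≡ 9 = α_err ✓ (single-error assumption holds).
Step 4: error magnitude e = S_0/v_3 = S_0·∏_{j≠3}(α_3 − α_j) = 3·1 = 3 ≡ 3 (mod 13).
Step 5: correct position 3: c_3 = r_3 − e = 9 − 3 ≡ 6 (mod 13). Hence c = [5, 1, 6, 12, 3].
  Check: interpolating c through the α_i gives m(x) = 10 + 1·x (degree < 2) with m(α_i) = c_i for every i, so c is indeed a codeword.


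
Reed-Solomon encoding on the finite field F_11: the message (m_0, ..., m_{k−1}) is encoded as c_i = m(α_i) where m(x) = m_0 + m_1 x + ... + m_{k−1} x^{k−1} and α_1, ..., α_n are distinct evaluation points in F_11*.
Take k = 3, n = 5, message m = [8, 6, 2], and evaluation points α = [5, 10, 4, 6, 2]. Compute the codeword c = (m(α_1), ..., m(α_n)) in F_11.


c = [0, 4, 9, 6, 6]

Message polynomial: m(x) = 8 + 6·x + 2·x^2 (mod 11).
For each evaluation point α_i, compute m(α_i) mod 11:
  α_1 = 5: Horner steps 2 → 5 → 0, so m(5) = 0.
  α_2 = 10: Horner steps 2 → 4 → 4, so m(10) = 4.
  α_3 = 4: Horner steps 2 → 3 → 9, so m(4) = 9.
  α_4 = 6: Horner steps 2 → 7 → 6, so m(6) = 6.
  α_5 = 2: Horner steps 2 → 10 → 6, so m(2) = 6.
Codeword c = [0, 4, 9, 6, 6] ∈ F_11^5.


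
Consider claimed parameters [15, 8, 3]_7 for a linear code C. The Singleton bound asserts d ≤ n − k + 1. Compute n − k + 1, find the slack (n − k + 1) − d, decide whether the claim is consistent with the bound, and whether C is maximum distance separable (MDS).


Singleton RHS = n − k + 1 = 8, slack = 5, bound satisfied, not MDS.

Singleton bound: d ≤ n − k + 1.
Here n = 15, k = 8, so n − k + 1 = 8.
Given d = 3, check d ≤ 8: YES.
Slack = (n − k + 1) − d = 5.
The code is NOT MDS (slack = 5 > 0).
Description: the claimed parameters are [15, 8, 3]_7; such a code would be non-MDS.


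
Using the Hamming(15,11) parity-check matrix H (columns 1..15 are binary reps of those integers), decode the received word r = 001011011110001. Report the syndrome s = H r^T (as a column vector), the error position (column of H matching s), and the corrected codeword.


s = (1, 1, 1, 1)^T, error position = 15, corrected codeword c = 001011011110000

Compute s = H r^T mod 2 one row at a time:
  s_1 = 1 + 1 + 1 + 1 + 0 + 0 + 0 + 1 = 5 ≡ 1 (mod 2).
  s_2 = 0 + 1 + 1 + 0 + 0 + 0 + 0 + 1 = 3 ≡ 1 (mod 2).
  s_3 = 0 + 1 + 1 + 0 + 1 + 1 + 0 + 1 = 5 ≡ 1 (mod 2).
  s_4 = 0 + 1 + 1 + 0 + 1 + 1 + 0 + 1 = 5 ≡ 1 (mod 2).
s = (1, 1, 1, 1)^T — this equals column 15 of H (binary 1111), so error is at position 15.
Correct: flip bit 15 of r = 001011011110001 to get c = 001011011110000.


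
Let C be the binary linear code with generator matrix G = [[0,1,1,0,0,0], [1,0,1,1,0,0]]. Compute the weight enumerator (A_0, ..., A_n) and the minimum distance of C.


Weight distribution: A_0 = 1, A_2 = 1, A_3 = 2. Minimum distance d = 2.

Enumerate all 2^2 = 4 messages m ∈ F_2^2.
For each, compute codeword c = mG in F_2^6, then tally its weight.
  m = 00 → c = 000000, weight = 0.
  m = 10 → c = 011000, weight = 2.
  m = 01 → c = 101100, weight = 3.
  m = 11 → c = 110100, weight = 3.
Tally weights:
  weight 0: 1 codewords.
  weight 2: 1 codewords.
  weight 3: 2 codewords.
Minimum distance d = smallest w > 0 with A_w > 0 = 2.
Sanity: Σ A_w = 4 = 2^2 = 4 ✓.


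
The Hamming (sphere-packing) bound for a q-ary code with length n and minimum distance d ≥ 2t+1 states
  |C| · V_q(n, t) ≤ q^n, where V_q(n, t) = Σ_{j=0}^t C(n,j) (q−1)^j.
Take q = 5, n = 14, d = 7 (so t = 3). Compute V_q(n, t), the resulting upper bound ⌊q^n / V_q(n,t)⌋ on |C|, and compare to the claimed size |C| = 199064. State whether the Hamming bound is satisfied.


V_q(n, t) = 24809, q^n = 6103515625, Hamming bound = 246020, |C| = 199064 ≤ bound (satisfied).

Step 1: Compute V_q(n, t) = Σ_{j=0}^3 C(n, j) (q−1)^j.
  j = 0: C(14,0)·(4)^0 = 1·1 = 1.
  j = 1: C(14,1)·(4)^1 = 14·4 = 56.
  j = 2: C(14,2)·(4)^2 = 91·16 = 1456.
  j = 3: C(14,3)·(4)^3 = 364·64 = 23296.
  V_q(n, t) = 1 + 56 + 1456 + 23296 = 24809.
Step 2: q^n = 5^14 = 6103515625.
Step 3: Hamming bound ⌊q^n / V_q(n,t)⌋ = ⌊6103515625/24809⌋ = 246020.
Step 4: Compare |C| = 199064 to 246020: satisfied.
The claimed |C| lies below the Hamming bound.
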